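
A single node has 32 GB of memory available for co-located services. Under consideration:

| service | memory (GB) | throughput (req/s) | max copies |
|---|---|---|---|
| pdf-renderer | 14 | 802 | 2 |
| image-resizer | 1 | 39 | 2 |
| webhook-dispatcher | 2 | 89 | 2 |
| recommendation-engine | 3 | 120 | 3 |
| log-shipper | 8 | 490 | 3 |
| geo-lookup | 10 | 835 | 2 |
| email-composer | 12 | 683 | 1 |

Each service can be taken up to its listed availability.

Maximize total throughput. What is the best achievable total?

2353

Density check — geo-lookup 83.50, log-shipper 61.25, pdf-renderer 57.29 are the best per GB.
Greedy by ratio would take 2×webhook-dispatcher + log-shipper + 2×geo-lookup: 32 GB used, total 2338.
The 12 GB tied up in 2×webhook-dispatcher and log-shipper is better spent on email-composer — total rises to 2353 (32 GB).
Every other selection either busts 32 GB or exceeds an availability limit or fails to beat 2353.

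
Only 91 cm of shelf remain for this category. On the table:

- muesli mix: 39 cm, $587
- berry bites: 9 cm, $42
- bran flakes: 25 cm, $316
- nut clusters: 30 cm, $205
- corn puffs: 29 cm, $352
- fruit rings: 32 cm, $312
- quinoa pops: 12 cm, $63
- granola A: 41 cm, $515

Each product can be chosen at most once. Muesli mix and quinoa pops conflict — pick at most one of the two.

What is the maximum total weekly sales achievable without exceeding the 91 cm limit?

Ranking by ratio (weekly sales/cm): muesli mix 15.05, bran flakes 12.64, granola A 12.56, corn puffs 12.14.
Taking muesli mix + berry bites + granola A: 89 cm used, 1144 in weekly sales.

1144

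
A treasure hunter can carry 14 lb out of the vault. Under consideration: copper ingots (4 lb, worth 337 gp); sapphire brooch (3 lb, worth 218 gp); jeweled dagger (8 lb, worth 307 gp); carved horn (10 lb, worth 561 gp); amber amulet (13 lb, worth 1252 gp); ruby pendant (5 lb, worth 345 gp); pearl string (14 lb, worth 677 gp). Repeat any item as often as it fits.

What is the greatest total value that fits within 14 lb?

Taking amber amulet: 13 lb used, 1252 in value.

1252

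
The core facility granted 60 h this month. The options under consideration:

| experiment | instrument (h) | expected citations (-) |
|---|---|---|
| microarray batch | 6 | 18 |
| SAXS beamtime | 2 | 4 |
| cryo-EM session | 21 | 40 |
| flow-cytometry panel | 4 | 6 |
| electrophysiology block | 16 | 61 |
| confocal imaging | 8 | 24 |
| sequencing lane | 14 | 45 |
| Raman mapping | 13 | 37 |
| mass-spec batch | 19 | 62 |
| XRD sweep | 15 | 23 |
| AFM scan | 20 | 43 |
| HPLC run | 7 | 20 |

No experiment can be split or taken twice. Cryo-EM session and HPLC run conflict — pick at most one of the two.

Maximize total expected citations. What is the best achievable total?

196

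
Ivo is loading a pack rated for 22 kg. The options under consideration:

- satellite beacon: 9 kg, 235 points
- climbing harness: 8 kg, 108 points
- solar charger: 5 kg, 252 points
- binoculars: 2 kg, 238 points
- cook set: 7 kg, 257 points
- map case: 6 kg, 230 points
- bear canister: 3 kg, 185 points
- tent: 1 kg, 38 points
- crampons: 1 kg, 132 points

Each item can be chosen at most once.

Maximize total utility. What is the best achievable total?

Filling by ratio: solar charger + binoculars + map case + bear canister + tent + crampons for 1075, with 4 kg left unused.
Dropping bear canister frees 3 kg; slotting in cook set (7 kg) lifts the total to 1147 at 22 kg.
The closest alternative, solar charger + binoculars + cook set + map case + crampons, reaches only 1109.

1147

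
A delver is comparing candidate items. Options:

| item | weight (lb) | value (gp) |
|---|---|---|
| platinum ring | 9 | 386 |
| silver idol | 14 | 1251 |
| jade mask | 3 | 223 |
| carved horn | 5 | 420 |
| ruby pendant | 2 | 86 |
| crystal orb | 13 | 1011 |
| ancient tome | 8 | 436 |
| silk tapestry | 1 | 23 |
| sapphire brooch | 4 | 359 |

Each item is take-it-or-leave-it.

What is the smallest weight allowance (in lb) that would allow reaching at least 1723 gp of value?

21

Minimise lb subject to total value ≥ 1723.
silver idol + carved horn + ruby pendant: 1757 value at 21 lb.
Any bundle with less than 21 lb falls short of 1723.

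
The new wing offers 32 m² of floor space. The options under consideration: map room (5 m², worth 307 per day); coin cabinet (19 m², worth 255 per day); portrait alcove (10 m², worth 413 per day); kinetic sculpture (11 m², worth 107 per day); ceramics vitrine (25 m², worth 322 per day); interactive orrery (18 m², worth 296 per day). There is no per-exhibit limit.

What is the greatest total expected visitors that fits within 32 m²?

6×map room uses 30 of the 32 m² and totals 1842.

1842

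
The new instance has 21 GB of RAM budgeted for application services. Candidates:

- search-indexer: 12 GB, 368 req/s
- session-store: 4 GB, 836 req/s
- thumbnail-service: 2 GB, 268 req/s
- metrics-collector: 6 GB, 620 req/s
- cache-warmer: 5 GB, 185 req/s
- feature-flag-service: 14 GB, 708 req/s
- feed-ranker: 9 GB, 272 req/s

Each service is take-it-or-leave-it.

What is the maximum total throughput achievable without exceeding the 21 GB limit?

Greedy by ratio would take session-store + thumbnail-service + metrics-collector + cache-warmer: 17 GB used, total 1909.
The 5 GB tied up in cache-warmer is better spent on feed-ranker — total rises to 1996 (21 GB).
No other feasible combination exceeds 1996.

1996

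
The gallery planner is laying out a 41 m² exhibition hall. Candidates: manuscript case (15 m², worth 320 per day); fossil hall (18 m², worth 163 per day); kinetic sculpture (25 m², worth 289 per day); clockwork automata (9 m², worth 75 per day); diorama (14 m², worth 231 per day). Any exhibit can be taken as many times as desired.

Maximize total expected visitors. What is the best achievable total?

715

2×manuscript case + clockwork automata uses 39 of the 41 m² and totals 715.
No other feasible combination exceeds 715.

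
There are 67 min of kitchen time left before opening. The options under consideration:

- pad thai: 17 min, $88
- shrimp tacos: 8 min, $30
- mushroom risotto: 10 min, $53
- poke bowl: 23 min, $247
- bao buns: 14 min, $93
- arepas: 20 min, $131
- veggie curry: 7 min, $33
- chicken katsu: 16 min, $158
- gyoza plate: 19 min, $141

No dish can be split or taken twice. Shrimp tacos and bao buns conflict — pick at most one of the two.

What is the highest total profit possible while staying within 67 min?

579

Best packing: poke bowl + veggie curry + chicken katsu + gyoza plate — 65 min, 579 total.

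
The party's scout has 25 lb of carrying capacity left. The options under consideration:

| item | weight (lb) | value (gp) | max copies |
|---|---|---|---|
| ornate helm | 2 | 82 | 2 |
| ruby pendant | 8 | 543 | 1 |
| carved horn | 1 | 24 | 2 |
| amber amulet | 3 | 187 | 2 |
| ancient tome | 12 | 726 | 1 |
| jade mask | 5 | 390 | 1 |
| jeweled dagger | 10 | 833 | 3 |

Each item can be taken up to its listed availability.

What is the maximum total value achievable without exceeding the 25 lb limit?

2056

Jade mask + 2×jeweled dagger uses 25 of the 25 lb and totals 2056.
Nothing else within 25 lb beats 2056.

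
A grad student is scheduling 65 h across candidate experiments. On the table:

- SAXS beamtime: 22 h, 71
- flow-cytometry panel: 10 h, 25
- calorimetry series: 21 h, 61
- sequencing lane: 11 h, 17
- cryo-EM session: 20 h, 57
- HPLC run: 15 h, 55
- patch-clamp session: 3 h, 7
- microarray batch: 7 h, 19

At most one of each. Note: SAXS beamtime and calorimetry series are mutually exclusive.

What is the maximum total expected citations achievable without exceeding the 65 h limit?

202

By expected citations per h: HPLC run 3.67, SAXS beamtime 3.23, calorimetry series 2.90, cryo-EM session 2.85 lead.
Best packing: SAXS beamtime + cryo-EM session + HPLC run + microarray batch — 64 h, 202 total.
The closest alternative, calorimetry series + cryo-EM session + HPLC run + microarray batch, reaches only 192.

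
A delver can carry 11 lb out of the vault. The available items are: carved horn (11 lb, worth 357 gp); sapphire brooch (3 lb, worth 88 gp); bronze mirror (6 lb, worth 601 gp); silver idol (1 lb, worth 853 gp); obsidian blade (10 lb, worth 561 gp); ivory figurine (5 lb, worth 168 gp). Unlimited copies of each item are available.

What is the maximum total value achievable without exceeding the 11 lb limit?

Density check — silver idol 853.00, bronze mirror 100.17, obsidian blade 56.10 are the best per lb.
The ratio ordering already packs tightly: 11×silver idol, 11 lb, 9383.
Every other selection either busts 11 lb or fails to beat 9383.

9383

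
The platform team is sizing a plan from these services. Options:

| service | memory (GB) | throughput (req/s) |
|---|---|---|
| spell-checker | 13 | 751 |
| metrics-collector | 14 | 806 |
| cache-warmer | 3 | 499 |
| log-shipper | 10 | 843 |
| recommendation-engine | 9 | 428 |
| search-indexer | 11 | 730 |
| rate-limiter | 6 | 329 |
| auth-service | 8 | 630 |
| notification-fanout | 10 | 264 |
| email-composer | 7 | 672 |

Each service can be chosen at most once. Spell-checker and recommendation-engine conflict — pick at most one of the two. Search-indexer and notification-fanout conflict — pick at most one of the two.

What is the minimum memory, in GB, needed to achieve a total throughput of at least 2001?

Minimise GB subject to total throughput ≥ 2001.
cache-warmer + log-shipper + email-composer reaches 2014 using 20 GB.
Any bundle with less than 20 GB falls short of 2001.

20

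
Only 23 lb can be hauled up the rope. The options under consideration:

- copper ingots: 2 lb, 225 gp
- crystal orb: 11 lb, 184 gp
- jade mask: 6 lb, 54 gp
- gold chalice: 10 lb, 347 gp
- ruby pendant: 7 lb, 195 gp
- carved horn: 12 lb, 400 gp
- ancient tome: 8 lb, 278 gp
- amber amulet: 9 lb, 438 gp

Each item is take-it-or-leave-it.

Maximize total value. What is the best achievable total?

1063

A density-first pass picks copper ingots + ancient tome + amber amulet — 941 at 19 lb.
Replace ancient tome with carved horn: the trade gains 122 net, giving 1063 at 23 lb.
That's the maximum — no swap from here does better than 1063.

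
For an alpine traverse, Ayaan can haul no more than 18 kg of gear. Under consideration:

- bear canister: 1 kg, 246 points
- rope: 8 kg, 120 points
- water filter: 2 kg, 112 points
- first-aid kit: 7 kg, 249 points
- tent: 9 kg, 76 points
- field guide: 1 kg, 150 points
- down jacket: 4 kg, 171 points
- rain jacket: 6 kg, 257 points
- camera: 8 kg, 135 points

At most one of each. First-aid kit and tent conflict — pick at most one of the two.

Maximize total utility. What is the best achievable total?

Density check — bear canister 246.00, field guide 150.00, water filter 56.00, rain jacket 42.83 are the best per kg.
Taking the top-ratio items first gives bear canister + water filter + field guide + down jacket + rain jacket for 936 (14 kg).
Replace down jacket with first-aid kit: the trade gains 78 net, giving 1014 at 17 kg.
No other feasible combination exceeds 1014.

1014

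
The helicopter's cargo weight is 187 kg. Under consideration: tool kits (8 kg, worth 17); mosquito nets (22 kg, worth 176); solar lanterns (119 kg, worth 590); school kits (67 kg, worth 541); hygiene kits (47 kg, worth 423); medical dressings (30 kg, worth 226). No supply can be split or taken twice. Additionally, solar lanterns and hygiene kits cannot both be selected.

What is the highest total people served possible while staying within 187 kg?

1383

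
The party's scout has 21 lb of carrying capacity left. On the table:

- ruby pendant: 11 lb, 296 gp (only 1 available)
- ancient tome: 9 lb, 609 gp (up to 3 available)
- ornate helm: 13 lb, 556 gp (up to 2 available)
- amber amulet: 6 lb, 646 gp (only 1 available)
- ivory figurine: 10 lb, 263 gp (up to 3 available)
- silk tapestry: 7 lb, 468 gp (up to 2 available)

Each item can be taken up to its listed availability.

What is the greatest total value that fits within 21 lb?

A density-first pass picks ancient tome + amber amulet — 1255 at 15 lb.
The 9 lb tied up in ancient tome is better spent on 2×silk tapestry — total rises to 1582 (20 lb).

1582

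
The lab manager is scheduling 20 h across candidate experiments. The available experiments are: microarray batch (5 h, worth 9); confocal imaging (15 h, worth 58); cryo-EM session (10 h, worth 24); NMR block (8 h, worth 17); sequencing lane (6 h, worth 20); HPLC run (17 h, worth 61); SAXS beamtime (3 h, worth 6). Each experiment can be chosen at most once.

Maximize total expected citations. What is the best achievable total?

67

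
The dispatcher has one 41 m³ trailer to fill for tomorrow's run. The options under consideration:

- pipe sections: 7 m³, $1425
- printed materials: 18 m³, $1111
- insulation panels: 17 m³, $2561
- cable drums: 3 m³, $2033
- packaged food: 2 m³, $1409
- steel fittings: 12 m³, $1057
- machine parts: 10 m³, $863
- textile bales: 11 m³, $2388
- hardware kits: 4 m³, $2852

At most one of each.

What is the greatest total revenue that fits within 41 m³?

11243

By revenue per m³: hardware kits 713.00, packaged food 704.50, cable drums 677.67 lead.
Greedy by ratio would take pipe sections + cable drums + packaged food + steel fittings + textile bales + hardware kits: 39 m³ used, total 11164.
The 19 m³ tied up in pipe sections and steel fittings is better spent on insulation panels — total rises to 11243 (37 m³).
The spare 4 m³ is too small for any remaining shipment, and no exchange beats 11243.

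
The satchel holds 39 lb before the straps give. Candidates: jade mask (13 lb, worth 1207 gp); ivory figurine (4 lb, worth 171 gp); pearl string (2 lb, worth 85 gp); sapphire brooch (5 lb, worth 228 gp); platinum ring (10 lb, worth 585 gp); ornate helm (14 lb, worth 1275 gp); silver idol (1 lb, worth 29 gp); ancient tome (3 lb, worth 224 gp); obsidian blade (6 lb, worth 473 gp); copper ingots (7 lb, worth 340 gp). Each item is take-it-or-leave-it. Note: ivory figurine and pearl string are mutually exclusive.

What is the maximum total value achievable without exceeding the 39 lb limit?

3293

Jade mask + pearl string + ornate helm + silver idol + ancient tome + obsidian blade uses 39 of the 39 lb and totals 3293.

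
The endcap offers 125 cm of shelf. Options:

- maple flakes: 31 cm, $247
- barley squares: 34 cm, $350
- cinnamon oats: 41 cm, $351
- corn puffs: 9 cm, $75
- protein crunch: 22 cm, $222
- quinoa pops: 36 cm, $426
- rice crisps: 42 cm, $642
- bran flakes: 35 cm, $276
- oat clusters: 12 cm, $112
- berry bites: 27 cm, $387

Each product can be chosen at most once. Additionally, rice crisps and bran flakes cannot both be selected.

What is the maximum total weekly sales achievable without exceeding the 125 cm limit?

1601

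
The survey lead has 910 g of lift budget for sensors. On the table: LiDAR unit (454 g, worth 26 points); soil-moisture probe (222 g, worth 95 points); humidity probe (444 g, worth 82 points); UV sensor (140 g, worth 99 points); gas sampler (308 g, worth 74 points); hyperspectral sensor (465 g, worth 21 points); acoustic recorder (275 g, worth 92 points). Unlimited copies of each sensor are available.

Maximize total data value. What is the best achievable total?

Ranking by ratio (data value/g): UV sensor 0.71, soil-moisture probe 0.43, acoustic recorder 0.33, gas sampler 0.24.
Taking 6×UV sensor: 840 g used, 594 in data value.
That's the maximum — no swap from here does better than 594.

594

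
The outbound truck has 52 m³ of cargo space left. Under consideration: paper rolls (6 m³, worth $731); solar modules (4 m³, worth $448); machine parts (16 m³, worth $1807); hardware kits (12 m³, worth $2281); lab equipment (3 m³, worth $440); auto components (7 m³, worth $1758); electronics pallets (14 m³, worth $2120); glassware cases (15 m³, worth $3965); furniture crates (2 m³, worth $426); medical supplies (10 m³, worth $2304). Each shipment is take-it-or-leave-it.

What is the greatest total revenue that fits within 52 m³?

11465

Filling by ratio: hardware kits + lab equipment + auto components + glassware cases + furniture crates + medical supplies for 11174, with 3 m³ left unused.
Dropping lab equipment frees 3 m³; slotting in paper rolls (6 m³) lifts the total to 11465 at 52 m³.
Runner-up solar modules + hardware kits + lab equipment + auto components + glassware cases + medical supplies tops out at 11196.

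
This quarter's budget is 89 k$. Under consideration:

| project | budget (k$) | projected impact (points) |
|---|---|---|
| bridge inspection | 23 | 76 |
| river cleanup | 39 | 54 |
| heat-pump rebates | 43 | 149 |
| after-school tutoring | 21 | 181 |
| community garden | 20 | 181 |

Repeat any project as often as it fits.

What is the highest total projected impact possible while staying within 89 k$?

Taking 4×after-school tutoring: 84 k$ used, 724 in projected impact.

724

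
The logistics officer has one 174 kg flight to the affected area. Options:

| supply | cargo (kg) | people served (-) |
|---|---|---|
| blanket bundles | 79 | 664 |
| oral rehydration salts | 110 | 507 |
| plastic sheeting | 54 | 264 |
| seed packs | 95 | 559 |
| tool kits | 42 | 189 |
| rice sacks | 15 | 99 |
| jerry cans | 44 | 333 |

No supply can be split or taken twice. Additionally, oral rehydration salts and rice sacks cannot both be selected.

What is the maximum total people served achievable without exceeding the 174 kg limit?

By people served per kg: blanket bundles 8.41, jerry cans 7.57, rice sacks 6.60, seed packs 5.88 lead.
Filling by ratio: blanket bundles + rice sacks + jerry cans for 1096, with 36 kg left unused.
Dropping rice sacks and jerry cans frees 59 kg; slotting in seed packs (95 kg) lifts the total to 1223 at 174 kg.
Next best is blanket bundles + tool kits + jerry cans at 1186 (165 kg) — short by 37.

1223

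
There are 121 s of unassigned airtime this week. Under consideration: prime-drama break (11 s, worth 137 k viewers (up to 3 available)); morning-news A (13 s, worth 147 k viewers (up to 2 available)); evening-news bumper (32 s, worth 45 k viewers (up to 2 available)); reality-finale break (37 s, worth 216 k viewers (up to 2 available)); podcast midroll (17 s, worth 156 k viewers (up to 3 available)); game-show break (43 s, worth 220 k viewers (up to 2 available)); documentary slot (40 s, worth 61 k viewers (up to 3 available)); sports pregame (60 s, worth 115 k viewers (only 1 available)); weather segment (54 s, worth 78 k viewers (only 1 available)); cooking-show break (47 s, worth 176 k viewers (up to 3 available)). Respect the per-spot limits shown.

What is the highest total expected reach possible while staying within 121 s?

Density check — prime-drama break 12.45, morning-news A 11.31, podcast midroll 9.18, reality-finale break 5.84 are the best per s.
The ratio ordering already packs tightly: 3×prime-drama break + 2×morning-news A + 3×podcast midroll, 110 s, 1173.
That's the maximum — no swap from here does better than 1173.

1173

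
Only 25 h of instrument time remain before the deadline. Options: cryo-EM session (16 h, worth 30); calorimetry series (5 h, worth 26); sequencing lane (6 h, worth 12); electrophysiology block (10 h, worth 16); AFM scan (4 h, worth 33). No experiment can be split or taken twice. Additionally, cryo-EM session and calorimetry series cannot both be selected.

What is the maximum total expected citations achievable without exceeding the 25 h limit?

87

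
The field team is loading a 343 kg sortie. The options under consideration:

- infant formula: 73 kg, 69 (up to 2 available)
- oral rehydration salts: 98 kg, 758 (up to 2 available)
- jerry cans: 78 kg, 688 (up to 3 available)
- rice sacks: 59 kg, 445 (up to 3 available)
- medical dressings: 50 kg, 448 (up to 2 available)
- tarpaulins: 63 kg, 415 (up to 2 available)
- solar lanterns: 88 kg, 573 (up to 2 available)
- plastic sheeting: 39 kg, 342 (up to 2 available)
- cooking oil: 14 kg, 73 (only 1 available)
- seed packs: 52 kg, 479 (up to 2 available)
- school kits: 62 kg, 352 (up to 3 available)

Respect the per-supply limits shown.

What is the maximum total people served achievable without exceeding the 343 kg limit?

A density-first pass picks jerry cans + 2×medical dressings + plastic sheeting + cooking oil + 2×seed packs — 2957 at 335 kg.
Dropping 2×medical dressings and plastic sheeting and cooking oil frees 153 kg; slotting in 2×jerry cans (156 kg) lifts the total to 3022 at 338 kg.

3022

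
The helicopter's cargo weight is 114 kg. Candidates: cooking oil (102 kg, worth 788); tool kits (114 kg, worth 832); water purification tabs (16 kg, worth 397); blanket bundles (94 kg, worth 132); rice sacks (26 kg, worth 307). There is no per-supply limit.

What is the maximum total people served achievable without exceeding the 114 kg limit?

2779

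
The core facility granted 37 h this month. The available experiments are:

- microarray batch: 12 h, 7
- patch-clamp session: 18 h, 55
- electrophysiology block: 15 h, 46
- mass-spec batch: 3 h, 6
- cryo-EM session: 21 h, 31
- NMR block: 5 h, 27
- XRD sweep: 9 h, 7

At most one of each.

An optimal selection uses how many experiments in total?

Best achievable expected citations is 107.
For example patch-clamp session + electrophysiology block + mass-spec batch achieves it, using 36 h.
All optima have 3 experiments.

3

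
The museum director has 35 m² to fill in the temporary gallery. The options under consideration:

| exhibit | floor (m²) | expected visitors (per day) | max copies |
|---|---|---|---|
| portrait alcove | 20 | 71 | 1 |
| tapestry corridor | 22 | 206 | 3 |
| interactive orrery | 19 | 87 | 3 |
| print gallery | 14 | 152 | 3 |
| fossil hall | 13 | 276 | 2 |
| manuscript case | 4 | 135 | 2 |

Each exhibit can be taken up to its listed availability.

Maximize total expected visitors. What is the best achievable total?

822

Ranking by ratio (expected visitors/m²): manuscript case 33.75, fossil hall 21.23, print gallery 10.86, tapestry corridor 9.36.
Taking 2×fossil hall + 2×manuscript case: 34 m² used, 822 in expected visitors.
The spare 1 m² is too small for any remaining exhibit, and no exchange beats 822.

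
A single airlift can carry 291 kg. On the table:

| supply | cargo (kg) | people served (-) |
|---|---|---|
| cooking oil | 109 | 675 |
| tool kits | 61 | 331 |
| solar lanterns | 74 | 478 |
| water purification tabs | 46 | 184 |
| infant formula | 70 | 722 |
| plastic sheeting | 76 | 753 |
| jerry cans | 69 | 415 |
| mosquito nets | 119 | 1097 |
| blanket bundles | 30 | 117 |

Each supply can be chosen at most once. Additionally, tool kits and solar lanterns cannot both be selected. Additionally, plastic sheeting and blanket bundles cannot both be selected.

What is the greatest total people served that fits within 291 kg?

2572

Best packing: infant formula + plastic sheeting + mosquito nets — 265 kg, 2572 total.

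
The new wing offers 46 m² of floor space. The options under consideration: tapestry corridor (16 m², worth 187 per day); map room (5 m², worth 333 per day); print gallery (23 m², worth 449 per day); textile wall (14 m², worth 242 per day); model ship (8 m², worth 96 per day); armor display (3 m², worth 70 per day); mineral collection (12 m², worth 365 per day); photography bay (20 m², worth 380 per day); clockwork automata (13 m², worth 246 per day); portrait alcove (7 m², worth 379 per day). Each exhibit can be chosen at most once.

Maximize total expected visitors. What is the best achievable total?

1457

A density-first pass picks map room + armor display + mineral collection + clockwork automata + portrait alcove — 1393 at 40 m².
Dropping armor display and clockwork automata frees 16 m²; slotting in photography bay (20 m²) lifts the total to 1457 at 44 m².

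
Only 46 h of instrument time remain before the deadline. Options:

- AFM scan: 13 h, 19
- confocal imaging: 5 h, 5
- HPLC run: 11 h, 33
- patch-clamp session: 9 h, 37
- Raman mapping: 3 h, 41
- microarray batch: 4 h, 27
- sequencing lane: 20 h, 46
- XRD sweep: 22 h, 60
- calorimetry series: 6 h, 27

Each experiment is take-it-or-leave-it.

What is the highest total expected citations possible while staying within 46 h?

192

Greedy by ratio would take AFM scan + HPLC run + patch-clamp session + Raman mapping + microarray batch + calorimetry series: 46 h used, total 184.
Dropping AFM scan and HPLC run frees 24 h; slotting in XRD sweep (22 h) lifts the total to 192 at 44 h.
No other feasible combination exceeds 192.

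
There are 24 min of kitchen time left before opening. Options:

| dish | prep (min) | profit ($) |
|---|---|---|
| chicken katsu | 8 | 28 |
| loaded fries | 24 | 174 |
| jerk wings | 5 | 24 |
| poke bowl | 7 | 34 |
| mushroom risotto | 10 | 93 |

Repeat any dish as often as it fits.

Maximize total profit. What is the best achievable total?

186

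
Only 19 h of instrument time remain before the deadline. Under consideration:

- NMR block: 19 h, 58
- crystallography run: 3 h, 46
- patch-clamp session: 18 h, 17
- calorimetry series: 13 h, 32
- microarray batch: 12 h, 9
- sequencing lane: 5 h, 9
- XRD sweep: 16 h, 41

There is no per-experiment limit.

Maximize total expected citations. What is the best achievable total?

Best packing: 6×crystallography run — 18 h, 276 total.
That's the maximum — no swap from here does better than 276.

276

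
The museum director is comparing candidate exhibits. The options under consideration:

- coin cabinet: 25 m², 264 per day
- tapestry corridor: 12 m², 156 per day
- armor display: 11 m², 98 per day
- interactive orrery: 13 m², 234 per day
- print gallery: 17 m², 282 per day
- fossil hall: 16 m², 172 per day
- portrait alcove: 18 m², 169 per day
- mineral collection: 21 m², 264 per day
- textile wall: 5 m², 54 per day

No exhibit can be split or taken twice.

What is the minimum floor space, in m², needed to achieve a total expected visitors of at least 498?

Look for the lowest-floor combination reaching 498.
interactive orrery + print gallery: 516 expected visitors at 30 m².
Any bundle with less than 30 m² falls short of 498.

30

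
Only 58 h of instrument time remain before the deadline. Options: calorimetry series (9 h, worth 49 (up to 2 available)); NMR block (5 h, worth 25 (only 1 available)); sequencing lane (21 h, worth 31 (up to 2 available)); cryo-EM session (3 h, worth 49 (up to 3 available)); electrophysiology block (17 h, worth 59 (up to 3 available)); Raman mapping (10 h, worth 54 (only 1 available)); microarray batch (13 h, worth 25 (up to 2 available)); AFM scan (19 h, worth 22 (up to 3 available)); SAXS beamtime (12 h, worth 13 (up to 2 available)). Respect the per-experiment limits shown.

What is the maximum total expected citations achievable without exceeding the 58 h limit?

358

Ranking by ratio (expected citations/h): cryo-EM session 16.33, calorimetry series 5.44, Raman mapping 5.40, NMR block 5.00.
Taking the top-ratio experiments first gives 2×calorimetry series + NMR block + 3×cryo-EM session + Raman mapping + microarray batch for 349 (55 h).
Dropping NMR block and microarray batch frees 18 h; slotting in electrophysiology block (17 h) lifts the total to 358 at 54 h.
That's the maximum — no swap from here does better than 358.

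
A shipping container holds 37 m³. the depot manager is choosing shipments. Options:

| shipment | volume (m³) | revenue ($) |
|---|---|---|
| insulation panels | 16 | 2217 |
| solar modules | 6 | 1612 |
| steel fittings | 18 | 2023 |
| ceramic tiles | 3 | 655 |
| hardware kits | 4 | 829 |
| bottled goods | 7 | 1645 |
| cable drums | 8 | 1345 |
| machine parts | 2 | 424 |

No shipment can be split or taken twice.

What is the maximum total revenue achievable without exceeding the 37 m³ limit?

Taking the top-ratio shipments first gives solar modules + ceramic tiles + hardware kits + bottled goods + cable drums + machine parts for 6510 (30 m³).
Replace cable drums and machine parts with insulation panels: the trade gains 448 net, giving 6958 at 36 m³.
No other feasible combination exceeds 6958.

6958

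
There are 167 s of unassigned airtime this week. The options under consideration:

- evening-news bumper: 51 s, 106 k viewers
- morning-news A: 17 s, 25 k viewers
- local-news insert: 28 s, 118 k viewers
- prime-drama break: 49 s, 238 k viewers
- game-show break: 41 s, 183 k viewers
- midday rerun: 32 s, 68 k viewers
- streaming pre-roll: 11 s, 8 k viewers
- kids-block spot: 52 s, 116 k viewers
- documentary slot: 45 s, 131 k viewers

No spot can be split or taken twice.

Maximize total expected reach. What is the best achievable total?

670

Best packing: local-news insert + prime-drama break + game-show break + documentary slot — 163 s, 670 total.
Nothing else within 167 s beats 670.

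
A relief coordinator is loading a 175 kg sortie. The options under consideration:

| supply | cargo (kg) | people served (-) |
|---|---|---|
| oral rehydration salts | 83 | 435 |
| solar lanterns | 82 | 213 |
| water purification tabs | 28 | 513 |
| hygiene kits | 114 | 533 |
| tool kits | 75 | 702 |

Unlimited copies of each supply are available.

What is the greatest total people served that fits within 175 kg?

3078

Ranking by ratio (people served/kg): water purification tabs 18.32, tool kits 9.36, oral rehydration salts 5.24.
Best packing: 6×water purification tabs — 168 kg, 3078 total.
No other feasible combination exceeds 3078.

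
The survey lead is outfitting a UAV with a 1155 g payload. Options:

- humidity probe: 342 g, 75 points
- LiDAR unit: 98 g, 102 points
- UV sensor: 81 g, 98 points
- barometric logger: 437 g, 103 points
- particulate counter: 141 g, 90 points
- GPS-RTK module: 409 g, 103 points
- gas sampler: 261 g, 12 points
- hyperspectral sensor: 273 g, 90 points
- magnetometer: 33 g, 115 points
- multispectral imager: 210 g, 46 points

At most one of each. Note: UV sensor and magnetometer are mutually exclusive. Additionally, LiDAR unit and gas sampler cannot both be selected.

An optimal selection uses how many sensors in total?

The maximum data value within 1155 g is 518.
One optimal bundle: humidity probe + LiDAR unit + particulate counter + hyperspectral sensor + magnetometer + multispectral imager (1097 g).
All optima have 6 sensors.

6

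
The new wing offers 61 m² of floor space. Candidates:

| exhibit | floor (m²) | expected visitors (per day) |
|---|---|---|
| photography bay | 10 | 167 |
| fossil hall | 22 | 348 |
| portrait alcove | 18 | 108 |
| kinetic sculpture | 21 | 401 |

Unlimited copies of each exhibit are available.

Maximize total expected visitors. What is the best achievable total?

The ratio heuristic lands on photography bay + 2×kinetic sculpture (969) but leaves 9 m² idle.
The 21 m² tied up in kinetic sculpture is better spent on 3×photography bay — total rises to 1069 (61 m²).
No other feasible combination exceeds 1069.

1069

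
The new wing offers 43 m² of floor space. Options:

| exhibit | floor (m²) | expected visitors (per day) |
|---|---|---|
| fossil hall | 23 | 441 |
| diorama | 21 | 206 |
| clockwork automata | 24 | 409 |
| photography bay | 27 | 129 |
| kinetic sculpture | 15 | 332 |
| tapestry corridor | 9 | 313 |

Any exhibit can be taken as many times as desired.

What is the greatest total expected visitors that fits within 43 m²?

1271

By expected visitors per m²: tapestry corridor 34.78, kinetic sculpture 22.13, fossil hall 19.17, clockwork automata 17.04 lead.
A density-first pass picks 4×tapestry corridor — 1252 at 36 m².
Dropping tapestry corridor frees 9 m²; slotting in kinetic sculpture (15 m²) lifts the total to 1271 at 42 m².
Nothing else within 43 m² beats 1271.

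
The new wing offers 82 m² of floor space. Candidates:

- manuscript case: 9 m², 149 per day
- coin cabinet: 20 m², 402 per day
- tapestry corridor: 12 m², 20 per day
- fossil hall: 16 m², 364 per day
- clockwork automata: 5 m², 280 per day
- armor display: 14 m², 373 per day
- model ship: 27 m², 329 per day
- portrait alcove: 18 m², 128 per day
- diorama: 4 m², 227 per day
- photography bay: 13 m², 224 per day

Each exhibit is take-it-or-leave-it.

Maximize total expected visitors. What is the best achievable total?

2019

Ranking by ratio (expected visitors/m²): diorama 56.75, clockwork automata 56.00, armor display 26.64.
Taking manuscript case + coin cabinet + fossil hall + clockwork automata + armor display + diorama + photography bay: 81 m² used, 2019 in expected visitors.
Nothing else within 82 m² beats 2019.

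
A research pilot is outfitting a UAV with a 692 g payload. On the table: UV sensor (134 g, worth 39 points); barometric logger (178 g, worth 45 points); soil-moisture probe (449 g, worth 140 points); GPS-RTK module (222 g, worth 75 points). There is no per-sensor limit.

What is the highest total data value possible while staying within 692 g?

225

Ranking by ratio (data value/g): GPS-RTK module 0.34, soil-moisture probe 0.31, UV sensor 0.29, barometric logger 0.25.
Best packing: 3×GPS-RTK module — 666 g, 225 total.
Nothing else within 692 g beats 225.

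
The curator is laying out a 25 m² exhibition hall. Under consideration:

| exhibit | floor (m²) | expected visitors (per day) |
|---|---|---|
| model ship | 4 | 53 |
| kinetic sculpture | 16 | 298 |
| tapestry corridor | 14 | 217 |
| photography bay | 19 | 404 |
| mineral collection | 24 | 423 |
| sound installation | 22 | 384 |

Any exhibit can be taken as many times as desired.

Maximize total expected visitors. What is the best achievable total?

The ratio ordering already packs tightly: model ship + photography bay, 23 m², 457.
No other feasible combination exceeds 457.

457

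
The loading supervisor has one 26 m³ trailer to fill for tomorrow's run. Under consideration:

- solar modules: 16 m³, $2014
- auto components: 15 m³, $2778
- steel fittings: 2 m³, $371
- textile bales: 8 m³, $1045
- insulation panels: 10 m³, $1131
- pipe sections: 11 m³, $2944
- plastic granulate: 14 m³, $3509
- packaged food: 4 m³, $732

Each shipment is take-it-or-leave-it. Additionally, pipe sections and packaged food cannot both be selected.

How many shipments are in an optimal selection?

2

Optimal total is 6453.
For example pipe sections + plastic granulate achieves it, using 25 m³.
Any selection reaching 6453 contains exactly 2 shipments.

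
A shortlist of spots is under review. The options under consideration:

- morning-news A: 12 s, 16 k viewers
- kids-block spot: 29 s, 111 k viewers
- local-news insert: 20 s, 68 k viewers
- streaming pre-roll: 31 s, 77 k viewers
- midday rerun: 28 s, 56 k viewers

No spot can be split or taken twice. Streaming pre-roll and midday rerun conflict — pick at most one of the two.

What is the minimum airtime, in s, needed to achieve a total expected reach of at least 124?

41

Look for the lowest-airtime combination reaching 124.
morning-news A + kids-block spot reaches 127 using 41 s.
No combination under 41 s hits 124.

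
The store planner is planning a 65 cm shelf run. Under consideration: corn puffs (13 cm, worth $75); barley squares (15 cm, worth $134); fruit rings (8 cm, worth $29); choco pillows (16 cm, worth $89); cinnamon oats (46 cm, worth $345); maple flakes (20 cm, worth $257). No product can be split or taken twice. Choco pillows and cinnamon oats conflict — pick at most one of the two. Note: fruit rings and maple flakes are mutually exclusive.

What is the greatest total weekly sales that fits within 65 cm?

555

Ranking by ratio (weekly sales/cm): maple flakes 12.85, barley squares 8.93, cinnamon oats 7.50.
Taking corn puffs + barley squares + choco pillows + maple flakes: 64 cm used, 555 in weekly sales.
Nothing else feasible within 65 cm beats 555.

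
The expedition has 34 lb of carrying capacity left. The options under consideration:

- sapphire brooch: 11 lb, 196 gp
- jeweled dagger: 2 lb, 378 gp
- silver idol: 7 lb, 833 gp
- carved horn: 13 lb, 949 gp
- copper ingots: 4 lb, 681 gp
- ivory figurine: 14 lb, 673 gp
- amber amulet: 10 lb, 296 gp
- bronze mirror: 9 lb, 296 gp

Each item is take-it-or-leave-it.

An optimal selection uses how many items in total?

Best achievable value is 2841.
jeweled dagger + silver idol + carved horn + copper ingots hits 2841 at 26 lb.
Any selection reaching 2841 contains exactly 4 items.

4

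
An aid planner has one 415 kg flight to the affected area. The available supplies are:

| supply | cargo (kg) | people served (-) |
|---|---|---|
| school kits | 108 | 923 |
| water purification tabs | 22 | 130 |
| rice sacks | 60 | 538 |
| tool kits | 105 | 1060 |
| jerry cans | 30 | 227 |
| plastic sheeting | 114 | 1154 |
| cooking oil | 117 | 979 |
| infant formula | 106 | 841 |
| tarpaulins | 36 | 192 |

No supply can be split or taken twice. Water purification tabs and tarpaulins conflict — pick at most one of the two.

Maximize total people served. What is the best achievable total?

Density check — plastic sheeting 10.12, tool kits 10.10, rice sacks 8.97 are the best per kg.
Taking the top-ratio supplies first gives school kits + water purification tabs + rice sacks + tool kits + plastic sheeting for 3805 (409 kg).
Replace school kits and water purification tabs with jerry cans + infant formula: the trade gains 15 net, giving 3820 at 415 kg.
No other feasible combination exceeds 3820.

3820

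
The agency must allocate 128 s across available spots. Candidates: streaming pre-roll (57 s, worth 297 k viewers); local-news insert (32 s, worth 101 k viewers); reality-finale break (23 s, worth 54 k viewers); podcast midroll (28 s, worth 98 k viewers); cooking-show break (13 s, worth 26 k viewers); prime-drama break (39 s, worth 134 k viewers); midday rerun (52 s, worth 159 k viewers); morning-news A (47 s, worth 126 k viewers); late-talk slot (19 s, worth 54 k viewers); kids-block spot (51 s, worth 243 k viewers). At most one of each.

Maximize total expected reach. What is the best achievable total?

Density check — streaming pre-roll 5.21, kids-block spot 4.76, podcast midroll 3.50 are the best per s.
Streaming pre-roll + late-talk slot + kids-block spot uses 127 of the 128 s and totals 594.
That's the maximum — no swap from here does better than 594.

594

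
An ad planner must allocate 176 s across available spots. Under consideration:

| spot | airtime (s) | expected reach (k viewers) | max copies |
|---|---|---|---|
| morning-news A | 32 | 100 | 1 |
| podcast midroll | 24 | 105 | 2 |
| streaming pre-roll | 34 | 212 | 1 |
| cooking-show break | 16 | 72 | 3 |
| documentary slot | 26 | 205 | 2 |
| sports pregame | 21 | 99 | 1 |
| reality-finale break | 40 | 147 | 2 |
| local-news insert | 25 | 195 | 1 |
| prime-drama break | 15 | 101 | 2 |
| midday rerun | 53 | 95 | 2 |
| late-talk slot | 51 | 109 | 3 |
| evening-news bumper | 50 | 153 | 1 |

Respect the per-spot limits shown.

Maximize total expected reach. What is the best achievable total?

Taking the top-ratio spots first gives streaming pre-roll + 2×documentary slot + sports pregame + local-news insert + 2×prime-drama break for 1118 (162 s).
Replace sports pregame with 2×cooking-show break: the trade gains 45 net, giving 1163 at 173 s.
The spare 3 s is too small for any remaining spot, and no exchange beats 1163.

1163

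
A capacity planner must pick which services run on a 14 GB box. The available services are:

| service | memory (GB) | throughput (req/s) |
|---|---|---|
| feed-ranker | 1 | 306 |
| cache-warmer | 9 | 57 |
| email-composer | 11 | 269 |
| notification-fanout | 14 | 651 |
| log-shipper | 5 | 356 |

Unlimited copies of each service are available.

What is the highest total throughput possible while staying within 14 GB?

The ratio ordering already packs tightly: 14×feed-ranker, 14 GB, 4284.
That's the maximum — no swap from here does better than 4284.

4284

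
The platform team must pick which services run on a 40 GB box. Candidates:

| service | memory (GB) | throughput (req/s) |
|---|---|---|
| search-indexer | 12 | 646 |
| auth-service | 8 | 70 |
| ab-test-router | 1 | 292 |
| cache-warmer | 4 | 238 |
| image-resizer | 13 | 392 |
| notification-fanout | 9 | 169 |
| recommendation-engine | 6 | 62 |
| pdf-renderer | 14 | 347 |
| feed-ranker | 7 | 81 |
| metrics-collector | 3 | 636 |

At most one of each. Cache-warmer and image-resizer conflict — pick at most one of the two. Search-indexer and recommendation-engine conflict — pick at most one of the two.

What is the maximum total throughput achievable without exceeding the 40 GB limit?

2159

Search-indexer + ab-test-router + cache-warmer + pdf-renderer + metrics-collector uses 34 of the 40 GB and totals 2159.
No other feasible combination exceeds 2159.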